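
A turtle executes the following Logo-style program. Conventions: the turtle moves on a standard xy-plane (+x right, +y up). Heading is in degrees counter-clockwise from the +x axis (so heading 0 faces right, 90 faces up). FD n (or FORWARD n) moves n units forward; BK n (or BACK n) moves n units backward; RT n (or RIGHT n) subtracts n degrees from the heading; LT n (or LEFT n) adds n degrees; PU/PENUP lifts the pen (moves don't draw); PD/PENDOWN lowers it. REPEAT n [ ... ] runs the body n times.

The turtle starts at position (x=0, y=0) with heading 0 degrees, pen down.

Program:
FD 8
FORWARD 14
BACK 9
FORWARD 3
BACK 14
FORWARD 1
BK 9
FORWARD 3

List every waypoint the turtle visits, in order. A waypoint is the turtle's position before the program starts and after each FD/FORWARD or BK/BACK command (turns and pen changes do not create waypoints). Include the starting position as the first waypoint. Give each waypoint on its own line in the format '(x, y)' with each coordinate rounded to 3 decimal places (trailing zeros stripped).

Answer: (0, 0)
(8, 0)
(22, 0)
(13, 0)
(16, 0)
(2, 0)
(3, 0)
(-6, 0)
(-3, 0)

Derivation:
Executing turtle program step by step:
Start: pos=(0,0), heading=0, pen down
FD 8: (0,0) -> (8,0) [heading=0, draw]
FD 14: (8,0) -> (22,0) [heading=0, draw]
BK 9: (22,0) -> (13,0) [heading=0, draw]
FD 3: (13,0) -> (16,0) [heading=0, draw]
BK 14: (16,0) -> (2,0) [heading=0, draw]
FD 1: (2,0) -> (3,0) [heading=0, draw]
BK 9: (3,0) -> (-6,0) [heading=0, draw]
FD 3: (-6,0) -> (-3,0) [heading=0, draw]
Final: pos=(-3,0), heading=0, 8 segment(s) drawn
Waypoints (9 total):
(0, 0)
(8, 0)
(22, 0)
(13, 0)
(16, 0)
(2, 0)
(3, 0)
(-6, 0)
(-3, 0)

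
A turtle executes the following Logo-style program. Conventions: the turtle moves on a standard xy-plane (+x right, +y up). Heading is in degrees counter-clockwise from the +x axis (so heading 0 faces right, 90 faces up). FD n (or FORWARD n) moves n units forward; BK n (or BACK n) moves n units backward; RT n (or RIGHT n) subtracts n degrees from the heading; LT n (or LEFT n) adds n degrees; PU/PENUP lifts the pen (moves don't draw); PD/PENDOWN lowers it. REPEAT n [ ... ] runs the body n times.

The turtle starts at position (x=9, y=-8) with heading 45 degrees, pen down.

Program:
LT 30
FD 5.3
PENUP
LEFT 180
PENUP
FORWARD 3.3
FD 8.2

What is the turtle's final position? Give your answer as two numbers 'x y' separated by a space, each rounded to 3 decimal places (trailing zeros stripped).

Answer: 7.395 -13.989

Derivation:
Executing turtle program step by step:
Start: pos=(9,-8), heading=45, pen down
LT 30: heading 45 -> 75
FD 5.3: (9,-8) -> (10.372,-2.881) [heading=75, draw]
PU: pen up
LT 180: heading 75 -> 255
PU: pen up
FD 3.3: (10.372,-2.881) -> (9.518,-6.068) [heading=255, move]
FD 8.2: (9.518,-6.068) -> (7.395,-13.989) [heading=255, move]
Final: pos=(7.395,-13.989), heading=255, 1 segment(s) drawn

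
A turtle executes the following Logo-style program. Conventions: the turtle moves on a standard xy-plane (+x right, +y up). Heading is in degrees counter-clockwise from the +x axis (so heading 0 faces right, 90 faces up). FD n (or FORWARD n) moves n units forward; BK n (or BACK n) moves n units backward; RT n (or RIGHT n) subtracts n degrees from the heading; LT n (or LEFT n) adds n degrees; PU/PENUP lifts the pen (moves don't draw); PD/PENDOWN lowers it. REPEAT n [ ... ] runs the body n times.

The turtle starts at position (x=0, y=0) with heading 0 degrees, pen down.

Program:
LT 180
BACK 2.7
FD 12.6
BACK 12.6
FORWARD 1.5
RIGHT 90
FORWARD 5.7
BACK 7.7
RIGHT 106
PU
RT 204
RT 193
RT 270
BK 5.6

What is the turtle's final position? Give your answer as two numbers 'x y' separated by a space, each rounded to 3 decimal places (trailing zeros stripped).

Answer: -3.272 -5.37

Derivation:
Executing turtle program step by step:
Start: pos=(0,0), heading=0, pen down
LT 180: heading 0 -> 180
BK 2.7: (0,0) -> (2.7,0) [heading=180, draw]
FD 12.6: (2.7,0) -> (-9.9,0) [heading=180, draw]
BK 12.6: (-9.9,0) -> (2.7,0) [heading=180, draw]
FD 1.5: (2.7,0) -> (1.2,0) [heading=180, draw]
RT 90: heading 180 -> 90
FD 5.7: (1.2,0) -> (1.2,5.7) [heading=90, draw]
BK 7.7: (1.2,5.7) -> (1.2,-2) [heading=90, draw]
RT 106: heading 90 -> 344
PU: pen up
RT 204: heading 344 -> 140
RT 193: heading 140 -> 307
RT 270: heading 307 -> 37
BK 5.6: (1.2,-2) -> (-3.272,-5.37) [heading=37, move]
Final: pos=(-3.272,-5.37), heading=37, 6 segment(s) drawn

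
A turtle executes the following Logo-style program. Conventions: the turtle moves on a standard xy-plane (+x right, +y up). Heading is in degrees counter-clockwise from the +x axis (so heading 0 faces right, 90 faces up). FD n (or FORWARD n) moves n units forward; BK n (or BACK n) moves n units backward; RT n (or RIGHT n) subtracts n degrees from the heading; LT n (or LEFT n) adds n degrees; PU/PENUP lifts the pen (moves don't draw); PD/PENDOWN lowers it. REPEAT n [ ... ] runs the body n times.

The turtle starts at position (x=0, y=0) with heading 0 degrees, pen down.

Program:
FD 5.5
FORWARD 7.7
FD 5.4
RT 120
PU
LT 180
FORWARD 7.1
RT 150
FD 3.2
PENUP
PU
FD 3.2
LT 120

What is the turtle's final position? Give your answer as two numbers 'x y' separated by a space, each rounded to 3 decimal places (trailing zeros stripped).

Answer: 22.15 -0.251

Derivation:
Executing turtle program step by step:
Start: pos=(0,0), heading=0, pen down
FD 5.5: (0,0) -> (5.5,0) [heading=0, draw]
FD 7.7: (5.5,0) -> (13.2,0) [heading=0, draw]
FD 5.4: (13.2,0) -> (18.6,0) [heading=0, draw]
RT 120: heading 0 -> 240
PU: pen up
LT 180: heading 240 -> 60
FD 7.1: (18.6,0) -> (22.15,6.149) [heading=60, move]
RT 150: heading 60 -> 270
FD 3.2: (22.15,6.149) -> (22.15,2.949) [heading=270, move]
PU: pen up
PU: pen up
FD 3.2: (22.15,2.949) -> (22.15,-0.251) [heading=270, move]
LT 120: heading 270 -> 30
Final: pos=(22.15,-0.251), heading=30, 3 segment(s) drawn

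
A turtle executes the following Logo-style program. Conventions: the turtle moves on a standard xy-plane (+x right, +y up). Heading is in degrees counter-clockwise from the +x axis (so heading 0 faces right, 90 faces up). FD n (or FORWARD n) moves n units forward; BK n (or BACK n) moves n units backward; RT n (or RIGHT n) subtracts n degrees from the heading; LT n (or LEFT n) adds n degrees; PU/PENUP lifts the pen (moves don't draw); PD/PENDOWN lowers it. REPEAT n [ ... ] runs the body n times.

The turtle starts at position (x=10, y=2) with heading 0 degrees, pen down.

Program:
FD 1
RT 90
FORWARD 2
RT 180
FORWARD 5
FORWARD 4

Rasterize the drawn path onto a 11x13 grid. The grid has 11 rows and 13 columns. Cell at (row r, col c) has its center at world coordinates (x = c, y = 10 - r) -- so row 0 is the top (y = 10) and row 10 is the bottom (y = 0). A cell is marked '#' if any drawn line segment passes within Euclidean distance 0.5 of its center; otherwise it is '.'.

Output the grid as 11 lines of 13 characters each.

Segment 0: (10,2) -> (11,2)
Segment 1: (11,2) -> (11,0)
Segment 2: (11,0) -> (11,5)
Segment 3: (11,5) -> (11,9)

Answer: .............
...........#.
...........#.
...........#.
...........#.
...........#.
...........#.
...........#.
..........##.
...........#.
...........#.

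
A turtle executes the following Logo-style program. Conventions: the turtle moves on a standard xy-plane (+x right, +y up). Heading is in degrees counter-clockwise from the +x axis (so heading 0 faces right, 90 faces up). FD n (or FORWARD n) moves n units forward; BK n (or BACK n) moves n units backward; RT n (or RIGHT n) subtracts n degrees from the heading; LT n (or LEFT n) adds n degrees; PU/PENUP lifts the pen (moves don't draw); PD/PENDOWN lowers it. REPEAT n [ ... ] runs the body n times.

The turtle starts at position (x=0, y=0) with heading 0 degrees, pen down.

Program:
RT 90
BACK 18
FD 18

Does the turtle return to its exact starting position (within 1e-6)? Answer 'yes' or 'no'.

Executing turtle program step by step:
Start: pos=(0,0), heading=0, pen down
RT 90: heading 0 -> 270
BK 18: (0,0) -> (0,18) [heading=270, draw]
FD 18: (0,18) -> (0,0) [heading=270, draw]
Final: pos=(0,0), heading=270, 2 segment(s) drawn

Start position: (0, 0)
Final position: (0, 0)
Distance = 0; < 1e-6 -> CLOSED

Answer: yes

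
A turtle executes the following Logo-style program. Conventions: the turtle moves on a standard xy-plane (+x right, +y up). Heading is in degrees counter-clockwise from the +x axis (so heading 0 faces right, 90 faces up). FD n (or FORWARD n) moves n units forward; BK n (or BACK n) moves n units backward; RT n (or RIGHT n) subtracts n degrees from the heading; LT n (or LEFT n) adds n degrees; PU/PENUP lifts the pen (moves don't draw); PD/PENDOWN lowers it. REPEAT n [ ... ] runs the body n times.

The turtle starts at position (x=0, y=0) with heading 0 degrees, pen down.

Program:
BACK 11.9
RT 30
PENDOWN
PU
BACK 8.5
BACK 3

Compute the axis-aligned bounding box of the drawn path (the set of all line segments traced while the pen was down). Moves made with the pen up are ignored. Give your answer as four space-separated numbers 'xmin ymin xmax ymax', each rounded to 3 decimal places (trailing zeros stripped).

Executing turtle program step by step:
Start: pos=(0,0), heading=0, pen down
BK 11.9: (0,0) -> (-11.9,0) [heading=0, draw]
RT 30: heading 0 -> 330
PD: pen down
PU: pen up
BK 8.5: (-11.9,0) -> (-19.261,4.25) [heading=330, move]
BK 3: (-19.261,4.25) -> (-21.859,5.75) [heading=330, move]
Final: pos=(-21.859,5.75), heading=330, 1 segment(s) drawn

Segment endpoints: x in {-11.9, 0}, y in {0}
xmin=-11.9, ymin=0, xmax=0, ymax=0

Answer: -11.9 0 0 0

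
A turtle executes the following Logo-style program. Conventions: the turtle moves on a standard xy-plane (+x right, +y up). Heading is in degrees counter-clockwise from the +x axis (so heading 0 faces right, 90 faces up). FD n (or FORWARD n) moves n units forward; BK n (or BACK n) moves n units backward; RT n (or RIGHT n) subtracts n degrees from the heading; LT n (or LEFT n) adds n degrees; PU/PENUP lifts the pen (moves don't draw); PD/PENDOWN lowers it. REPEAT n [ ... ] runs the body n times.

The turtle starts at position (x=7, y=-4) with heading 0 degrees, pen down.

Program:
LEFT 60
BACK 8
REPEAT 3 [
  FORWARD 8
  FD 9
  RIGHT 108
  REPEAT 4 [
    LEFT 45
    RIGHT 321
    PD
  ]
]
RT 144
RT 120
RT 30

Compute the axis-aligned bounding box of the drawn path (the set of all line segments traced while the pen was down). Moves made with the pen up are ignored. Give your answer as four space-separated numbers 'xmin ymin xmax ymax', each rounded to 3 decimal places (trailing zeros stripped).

Answer: 1.223 -12.374 16.753 3.794

Derivation:
Executing turtle program step by step:
Start: pos=(7,-4), heading=0, pen down
LT 60: heading 0 -> 60
BK 8: (7,-4) -> (3,-10.928) [heading=60, draw]
REPEAT 3 [
  -- iteration 1/3 --
  FD 8: (3,-10.928) -> (7,-4) [heading=60, draw]
  FD 9: (7,-4) -> (11.5,3.794) [heading=60, draw]
  RT 108: heading 60 -> 312
  REPEAT 4 [
    -- iteration 1/4 --
    LT 45: heading 312 -> 357
    RT 321: heading 357 -> 36
    PD: pen down
    -- iteration 2/4 --
    LT 45: heading 36 -> 81
    RT 321: heading 81 -> 120
    PD: pen down
    -- iteration 3/4 --
    LT 45: heading 120 -> 165
    RT 321: heading 165 -> 204
    PD: pen down
    -- iteration 4/4 --
    LT 45: heading 204 -> 249
    RT 321: heading 249 -> 288
    PD: pen down
  ]
  -- iteration 2/3 --
  FD 8: (11.5,3.794) -> (13.972,-3.814) [heading=288, draw]
  FD 9: (13.972,-3.814) -> (16.753,-12.374) [heading=288, draw]
  RT 108: heading 288 -> 180
  REPEAT 4 [
    -- iteration 1/4 --
    LT 45: heading 180 -> 225
    RT 321: heading 225 -> 264
    PD: pen down
    -- iteration 2/4 --
    LT 45: heading 264 -> 309
    RT 321: heading 309 -> 348
    PD: pen down
    -- iteration 3/4 --
    LT 45: heading 348 -> 33
    RT 321: heading 33 -> 72
    PD: pen down
    -- iteration 4/4 --
    LT 45: heading 72 -> 117
    RT 321: heading 117 -> 156
    PD: pen down
  ]
  -- iteration 3/3 --
  FD 8: (16.753,-12.374) -> (9.445,-9.12) [heading=156, draw]
  FD 9: (9.445,-9.12) -> (1.223,-5.459) [heading=156, draw]
  RT 108: heading 156 -> 48
  REPEAT 4 [
    -- iteration 1/4 --
    LT 45: heading 48 -> 93
    RT 321: heading 93 -> 132
    PD: pen down
    -- iteration 2/4 --
    LT 45: heading 132 -> 177
    RT 321: heading 177 -> 216
    PD: pen down
    -- iteration 3/4 --
    LT 45: heading 216 -> 261
    RT 321: heading 261 -> 300
    PD: pen down
    -- iteration 4/4 --
    LT 45: heading 300 -> 345
    RT 321: heading 345 -> 24
    PD: pen down
  ]
]
RT 144: heading 24 -> 240
RT 120: heading 240 -> 120
RT 30: heading 120 -> 90
Final: pos=(1.223,-5.459), heading=90, 7 segment(s) drawn

Segment endpoints: x in {1.223, 3, 7, 9.445, 11.5, 13.972, 16.753}, y in {-12.374, -10.928, -9.12, -5.459, -4, -3.814, 3.794}
xmin=1.223, ymin=-12.374, xmax=16.753, ymax=3.794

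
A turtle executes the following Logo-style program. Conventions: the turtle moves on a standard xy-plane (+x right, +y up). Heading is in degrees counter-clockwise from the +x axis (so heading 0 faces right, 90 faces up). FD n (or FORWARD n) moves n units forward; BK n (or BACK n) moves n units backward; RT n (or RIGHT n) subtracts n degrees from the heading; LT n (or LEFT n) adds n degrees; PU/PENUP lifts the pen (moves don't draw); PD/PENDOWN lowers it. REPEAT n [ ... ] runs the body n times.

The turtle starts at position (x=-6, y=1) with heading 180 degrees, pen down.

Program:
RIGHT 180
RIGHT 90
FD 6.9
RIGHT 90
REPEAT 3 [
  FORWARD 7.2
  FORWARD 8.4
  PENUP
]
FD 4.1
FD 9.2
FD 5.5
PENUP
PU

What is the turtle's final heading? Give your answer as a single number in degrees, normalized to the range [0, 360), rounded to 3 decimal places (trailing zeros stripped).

Answer: 180

Derivation:
Executing turtle program step by step:
Start: pos=(-6,1), heading=180, pen down
RT 180: heading 180 -> 0
RT 90: heading 0 -> 270
FD 6.9: (-6,1) -> (-6,-5.9) [heading=270, draw]
RT 90: heading 270 -> 180
REPEAT 3 [
  -- iteration 1/3 --
  FD 7.2: (-6,-5.9) -> (-13.2,-5.9) [heading=180, draw]
  FD 8.4: (-13.2,-5.9) -> (-21.6,-5.9) [heading=180, draw]
  PU: pen up
  -- iteration 2/3 --
  FD 7.2: (-21.6,-5.9) -> (-28.8,-5.9) [heading=180, move]
  FD 8.4: (-28.8,-5.9) -> (-37.2,-5.9) [heading=180, move]
  PU: pen up
  -- iteration 3/3 --
  FD 7.2: (-37.2,-5.9) -> (-44.4,-5.9) [heading=180, move]
  FD 8.4: (-44.4,-5.9) -> (-52.8,-5.9) [heading=180, move]
  PU: pen up
]
FD 4.1: (-52.8,-5.9) -> (-56.9,-5.9) [heading=180, move]
FD 9.2: (-56.9,-5.9) -> (-66.1,-5.9) [heading=180, move]
FD 5.5: (-66.1,-5.9) -> (-71.6,-5.9) [heading=180, move]
PU: pen up
PU: pen up
Final: pos=(-71.6,-5.9), heading=180, 3 segment(s) drawn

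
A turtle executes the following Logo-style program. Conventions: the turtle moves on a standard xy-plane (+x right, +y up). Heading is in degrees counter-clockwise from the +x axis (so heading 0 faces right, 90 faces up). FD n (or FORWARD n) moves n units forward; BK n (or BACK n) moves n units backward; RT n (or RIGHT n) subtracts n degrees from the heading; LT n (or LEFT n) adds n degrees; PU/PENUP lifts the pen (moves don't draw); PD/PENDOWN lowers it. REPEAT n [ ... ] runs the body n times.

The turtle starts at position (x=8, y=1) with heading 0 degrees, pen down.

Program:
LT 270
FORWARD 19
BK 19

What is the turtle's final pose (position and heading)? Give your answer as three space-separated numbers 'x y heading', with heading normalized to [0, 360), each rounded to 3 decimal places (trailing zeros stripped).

Executing turtle program step by step:
Start: pos=(8,1), heading=0, pen down
LT 270: heading 0 -> 270
FD 19: (8,1) -> (8,-18) [heading=270, draw]
BK 19: (8,-18) -> (8,1) [heading=270, draw]
Final: pos=(8,1), heading=270, 2 segment(s) drawn

Answer: 8 1 270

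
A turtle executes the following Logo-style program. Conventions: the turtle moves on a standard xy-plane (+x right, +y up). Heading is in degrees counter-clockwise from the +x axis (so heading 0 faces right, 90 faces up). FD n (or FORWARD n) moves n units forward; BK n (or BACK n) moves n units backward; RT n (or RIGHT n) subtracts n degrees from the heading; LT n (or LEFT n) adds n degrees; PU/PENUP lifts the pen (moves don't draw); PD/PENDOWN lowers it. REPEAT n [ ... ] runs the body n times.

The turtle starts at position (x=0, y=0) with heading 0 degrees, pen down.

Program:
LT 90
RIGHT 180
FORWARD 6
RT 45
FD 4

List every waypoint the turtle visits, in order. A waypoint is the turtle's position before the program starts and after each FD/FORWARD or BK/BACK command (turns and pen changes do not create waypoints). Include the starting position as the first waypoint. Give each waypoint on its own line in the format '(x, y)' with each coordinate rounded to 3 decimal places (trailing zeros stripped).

Answer: (0, 0)
(0, -6)
(-2.828, -8.828)

Derivation:
Executing turtle program step by step:
Start: pos=(0,0), heading=0, pen down
LT 90: heading 0 -> 90
RT 180: heading 90 -> 270
FD 6: (0,0) -> (0,-6) [heading=270, draw]
RT 45: heading 270 -> 225
FD 4: (0,-6) -> (-2.828,-8.828) [heading=225, draw]
Final: pos=(-2.828,-8.828), heading=225, 2 segment(s) drawn
Waypoints (3 total):
(0, 0)
(0, -6)
(-2.828, -8.828)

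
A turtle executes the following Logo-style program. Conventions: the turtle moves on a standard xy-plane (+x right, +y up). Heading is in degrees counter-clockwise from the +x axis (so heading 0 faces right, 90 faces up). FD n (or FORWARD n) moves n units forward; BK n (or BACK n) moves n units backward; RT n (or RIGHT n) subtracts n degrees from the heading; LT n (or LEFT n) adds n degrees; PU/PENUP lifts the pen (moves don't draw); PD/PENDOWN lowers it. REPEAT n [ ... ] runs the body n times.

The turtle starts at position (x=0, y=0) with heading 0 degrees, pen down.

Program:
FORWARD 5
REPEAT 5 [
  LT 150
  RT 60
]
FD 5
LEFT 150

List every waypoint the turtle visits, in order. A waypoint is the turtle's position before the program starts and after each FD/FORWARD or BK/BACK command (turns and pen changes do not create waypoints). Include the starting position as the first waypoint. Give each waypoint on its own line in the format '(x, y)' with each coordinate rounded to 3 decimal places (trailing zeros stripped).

Executing turtle program step by step:
Start: pos=(0,0), heading=0, pen down
FD 5: (0,0) -> (5,0) [heading=0, draw]
REPEAT 5 [
  -- iteration 1/5 --
  LT 150: heading 0 -> 150
  RT 60: heading 150 -> 90
  -- iteration 2/5 --
  LT 150: heading 90 -> 240
  RT 60: heading 240 -> 180
  -- iteration 3/5 --
  LT 150: heading 180 -> 330
  RT 60: heading 330 -> 270
  -- iteration 4/5 --
  LT 150: heading 270 -> 60
  RT 60: heading 60 -> 0
  -- iteration 5/5 --
  LT 150: heading 0 -> 150
  RT 60: heading 150 -> 90
]
FD 5: (5,0) -> (5,5) [heading=90, draw]
LT 150: heading 90 -> 240
Final: pos=(5,5), heading=240, 2 segment(s) drawn
Waypoints (3 total):
(0, 0)
(5, 0)
(5, 5)

Answer: (0, 0)
(5, 0)
(5, 5)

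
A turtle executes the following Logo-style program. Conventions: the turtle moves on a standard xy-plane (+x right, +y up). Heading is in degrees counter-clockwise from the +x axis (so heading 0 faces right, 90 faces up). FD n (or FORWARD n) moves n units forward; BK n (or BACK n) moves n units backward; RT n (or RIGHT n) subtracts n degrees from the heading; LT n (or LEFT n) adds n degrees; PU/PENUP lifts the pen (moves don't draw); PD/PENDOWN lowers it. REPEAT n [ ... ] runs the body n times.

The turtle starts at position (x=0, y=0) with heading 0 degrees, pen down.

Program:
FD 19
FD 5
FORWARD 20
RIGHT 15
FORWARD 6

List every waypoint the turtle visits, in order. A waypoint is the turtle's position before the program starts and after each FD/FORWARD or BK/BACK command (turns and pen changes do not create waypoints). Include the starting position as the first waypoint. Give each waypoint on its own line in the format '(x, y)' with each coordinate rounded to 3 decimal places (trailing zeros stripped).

Answer: (0, 0)
(19, 0)
(24, 0)
(44, 0)
(49.796, -1.553)

Derivation:
Executing turtle program step by step:
Start: pos=(0,0), heading=0, pen down
FD 19: (0,0) -> (19,0) [heading=0, draw]
FD 5: (19,0) -> (24,0) [heading=0, draw]
FD 20: (24,0) -> (44,0) [heading=0, draw]
RT 15: heading 0 -> 345
FD 6: (44,0) -> (49.796,-1.553) [heading=345, draw]
Final: pos=(49.796,-1.553), heading=345, 4 segment(s) drawn
Waypoints (5 total):
(0, 0)
(19, 0)
(24, 0)
(44, 0)
(49.796, -1.553)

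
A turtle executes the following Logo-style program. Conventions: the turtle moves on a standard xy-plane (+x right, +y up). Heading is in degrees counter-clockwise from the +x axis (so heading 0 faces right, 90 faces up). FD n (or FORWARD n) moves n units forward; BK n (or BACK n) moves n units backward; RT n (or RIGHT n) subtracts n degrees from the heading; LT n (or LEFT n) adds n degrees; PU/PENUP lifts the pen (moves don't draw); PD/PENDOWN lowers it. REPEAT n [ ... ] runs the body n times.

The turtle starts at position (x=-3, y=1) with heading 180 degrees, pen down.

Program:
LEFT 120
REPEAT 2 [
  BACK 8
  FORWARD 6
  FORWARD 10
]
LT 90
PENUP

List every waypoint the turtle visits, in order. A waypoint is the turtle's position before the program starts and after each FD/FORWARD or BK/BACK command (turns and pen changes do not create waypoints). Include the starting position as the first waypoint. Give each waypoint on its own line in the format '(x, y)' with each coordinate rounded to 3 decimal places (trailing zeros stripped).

Executing turtle program step by step:
Start: pos=(-3,1), heading=180, pen down
LT 120: heading 180 -> 300
REPEAT 2 [
  -- iteration 1/2 --
  BK 8: (-3,1) -> (-7,7.928) [heading=300, draw]
  FD 6: (-7,7.928) -> (-4,2.732) [heading=300, draw]
  FD 10: (-4,2.732) -> (1,-5.928) [heading=300, draw]
  -- iteration 2/2 --
  BK 8: (1,-5.928) -> (-3,1) [heading=300, draw]
  FD 6: (-3,1) -> (0,-4.196) [heading=300, draw]
  FD 10: (0,-4.196) -> (5,-12.856) [heading=300, draw]
]
LT 90: heading 300 -> 30
PU: pen up
Final: pos=(5,-12.856), heading=30, 6 segment(s) drawn
Waypoints (7 total):
(-3, 1)
(-7, 7.928)
(-4, 2.732)
(1, -5.928)
(-3, 1)
(0, -4.196)
(5, -12.856)

Answer: (-3, 1)
(-7, 7.928)
(-4, 2.732)
(1, -5.928)
(-3, 1)
(0, -4.196)
(5, -12.856)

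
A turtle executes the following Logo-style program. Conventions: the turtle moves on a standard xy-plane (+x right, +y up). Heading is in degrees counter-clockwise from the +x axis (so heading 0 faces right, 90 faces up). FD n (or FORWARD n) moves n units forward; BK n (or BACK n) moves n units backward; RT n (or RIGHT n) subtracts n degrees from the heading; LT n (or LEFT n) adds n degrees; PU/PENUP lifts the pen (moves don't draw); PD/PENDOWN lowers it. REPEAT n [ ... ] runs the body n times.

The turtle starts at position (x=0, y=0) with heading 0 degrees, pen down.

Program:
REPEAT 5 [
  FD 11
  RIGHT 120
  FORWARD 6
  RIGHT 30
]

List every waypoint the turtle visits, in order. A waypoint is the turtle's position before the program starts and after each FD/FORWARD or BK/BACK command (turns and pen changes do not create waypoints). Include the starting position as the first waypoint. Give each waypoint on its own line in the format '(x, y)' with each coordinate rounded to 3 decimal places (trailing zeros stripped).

Executing turtle program step by step:
Start: pos=(0,0), heading=0, pen down
REPEAT 5 [
  -- iteration 1/5 --
  FD 11: (0,0) -> (11,0) [heading=0, draw]
  RT 120: heading 0 -> 240
  FD 6: (11,0) -> (8,-5.196) [heading=240, draw]
  RT 30: heading 240 -> 210
  -- iteration 2/5 --
  FD 11: (8,-5.196) -> (-1.526,-10.696) [heading=210, draw]
  RT 120: heading 210 -> 90
  FD 6: (-1.526,-10.696) -> (-1.526,-4.696) [heading=90, draw]
  RT 30: heading 90 -> 60
  -- iteration 3/5 --
  FD 11: (-1.526,-4.696) -> (3.974,4.83) [heading=60, draw]
  RT 120: heading 60 -> 300
  FD 6: (3.974,4.83) -> (6.974,-0.366) [heading=300, draw]
  RT 30: heading 300 -> 270
  -- iteration 4/5 --
  FD 11: (6.974,-0.366) -> (6.974,-11.366) [heading=270, draw]
  RT 120: heading 270 -> 150
  FD 6: (6.974,-11.366) -> (1.778,-8.366) [heading=150, draw]
  RT 30: heading 150 -> 120
  -- iteration 5/5 --
  FD 11: (1.778,-8.366) -> (-3.722,1.16) [heading=120, draw]
  RT 120: heading 120 -> 0
  FD 6: (-3.722,1.16) -> (2.278,1.16) [heading=0, draw]
  RT 30: heading 0 -> 330
]
Final: pos=(2.278,1.16), heading=330, 10 segment(s) drawn
Waypoints (11 total):
(0, 0)
(11, 0)
(8, -5.196)
(-1.526, -10.696)
(-1.526, -4.696)
(3.974, 4.83)
(6.974, -0.366)
(6.974, -11.366)
(1.778, -8.366)
(-3.722, 1.16)
(2.278, 1.16)

Answer: (0, 0)
(11, 0)
(8, -5.196)
(-1.526, -10.696)
(-1.526, -4.696)
(3.974, 4.83)
(6.974, -0.366)
(6.974, -11.366)
(1.778, -8.366)
(-3.722, 1.16)
(2.278, 1.16)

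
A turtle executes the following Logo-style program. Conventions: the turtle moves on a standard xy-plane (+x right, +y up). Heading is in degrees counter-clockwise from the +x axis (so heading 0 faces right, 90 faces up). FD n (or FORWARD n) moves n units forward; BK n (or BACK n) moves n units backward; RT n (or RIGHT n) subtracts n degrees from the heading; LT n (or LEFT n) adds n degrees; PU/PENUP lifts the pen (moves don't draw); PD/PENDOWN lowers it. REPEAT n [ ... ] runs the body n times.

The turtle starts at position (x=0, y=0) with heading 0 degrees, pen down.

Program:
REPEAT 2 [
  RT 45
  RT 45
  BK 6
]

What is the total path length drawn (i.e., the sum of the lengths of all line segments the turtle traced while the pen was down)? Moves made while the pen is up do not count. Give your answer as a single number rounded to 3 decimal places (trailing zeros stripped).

Answer: 12

Derivation:
Executing turtle program step by step:
Start: pos=(0,0), heading=0, pen down
REPEAT 2 [
  -- iteration 1/2 --
  RT 45: heading 0 -> 315
  RT 45: heading 315 -> 270
  BK 6: (0,0) -> (0,6) [heading=270, draw]
  -- iteration 2/2 --
  RT 45: heading 270 -> 225
  RT 45: heading 225 -> 180
  BK 6: (0,6) -> (6,6) [heading=180, draw]
]
Final: pos=(6,6), heading=180, 2 segment(s) drawn

Segment lengths:
  seg 1: (0,0) -> (0,6), length = 6
  seg 2: (0,6) -> (6,6), length = 6
Total = 12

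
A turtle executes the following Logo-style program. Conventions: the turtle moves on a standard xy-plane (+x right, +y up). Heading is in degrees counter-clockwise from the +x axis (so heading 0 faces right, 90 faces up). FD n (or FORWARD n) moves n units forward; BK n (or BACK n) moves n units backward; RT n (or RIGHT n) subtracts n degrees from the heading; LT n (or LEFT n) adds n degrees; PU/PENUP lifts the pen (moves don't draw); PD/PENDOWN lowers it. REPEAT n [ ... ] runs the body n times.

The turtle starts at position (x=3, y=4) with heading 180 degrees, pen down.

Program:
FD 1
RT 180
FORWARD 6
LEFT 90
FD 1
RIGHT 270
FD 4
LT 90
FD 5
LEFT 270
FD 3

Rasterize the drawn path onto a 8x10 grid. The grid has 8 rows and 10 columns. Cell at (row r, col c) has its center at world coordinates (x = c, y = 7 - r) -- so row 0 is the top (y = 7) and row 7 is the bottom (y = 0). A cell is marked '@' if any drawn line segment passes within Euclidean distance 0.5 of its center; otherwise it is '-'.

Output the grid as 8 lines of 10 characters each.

Segment 0: (3,4) -> (2,4)
Segment 1: (2,4) -> (8,4)
Segment 2: (8,4) -> (8,5)
Segment 3: (8,5) -> (4,5)
Segment 4: (4,5) -> (4,-0)
Segment 5: (4,-0) -> (1,-0)

Answer: ----------
----------
----@@@@@-
--@@@@@@@-
----@-----
----@-----
----@-----
-@@@@-----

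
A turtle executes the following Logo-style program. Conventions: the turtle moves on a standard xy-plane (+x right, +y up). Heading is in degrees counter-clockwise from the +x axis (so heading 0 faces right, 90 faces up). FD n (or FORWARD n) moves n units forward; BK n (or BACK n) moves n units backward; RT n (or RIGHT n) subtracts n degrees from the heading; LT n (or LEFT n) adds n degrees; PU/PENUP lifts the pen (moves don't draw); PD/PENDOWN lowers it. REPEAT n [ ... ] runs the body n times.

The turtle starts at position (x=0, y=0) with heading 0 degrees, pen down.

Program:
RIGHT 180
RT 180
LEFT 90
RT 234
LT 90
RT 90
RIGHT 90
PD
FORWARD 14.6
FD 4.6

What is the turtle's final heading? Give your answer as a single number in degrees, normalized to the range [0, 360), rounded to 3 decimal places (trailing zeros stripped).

Answer: 126

Derivation:
Executing turtle program step by step:
Start: pos=(0,0), heading=0, pen down
RT 180: heading 0 -> 180
RT 180: heading 180 -> 0
LT 90: heading 0 -> 90
RT 234: heading 90 -> 216
LT 90: heading 216 -> 306
RT 90: heading 306 -> 216
RT 90: heading 216 -> 126
PD: pen down
FD 14.6: (0,0) -> (-8.582,11.812) [heading=126, draw]
FD 4.6: (-8.582,11.812) -> (-11.285,15.533) [heading=126, draw]
Final: pos=(-11.285,15.533), heading=126, 2 segment(s) drawn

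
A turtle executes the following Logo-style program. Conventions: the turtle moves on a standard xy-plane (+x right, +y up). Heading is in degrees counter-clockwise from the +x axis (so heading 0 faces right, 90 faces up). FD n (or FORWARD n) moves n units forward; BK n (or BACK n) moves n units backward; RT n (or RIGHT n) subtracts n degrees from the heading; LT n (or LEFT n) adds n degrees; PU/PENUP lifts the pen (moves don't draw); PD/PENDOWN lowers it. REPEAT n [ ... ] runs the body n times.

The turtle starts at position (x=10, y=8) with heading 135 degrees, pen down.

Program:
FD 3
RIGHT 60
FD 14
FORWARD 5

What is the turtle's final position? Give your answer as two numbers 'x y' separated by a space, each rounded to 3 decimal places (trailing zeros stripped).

Answer: 12.796 28.474

Derivation:
Executing turtle program step by step:
Start: pos=(10,8), heading=135, pen down
FD 3: (10,8) -> (7.879,10.121) [heading=135, draw]
RT 60: heading 135 -> 75
FD 14: (7.879,10.121) -> (11.502,23.644) [heading=75, draw]
FD 5: (11.502,23.644) -> (12.796,28.474) [heading=75, draw]
Final: pos=(12.796,28.474), heading=75, 3 segment(s) drawn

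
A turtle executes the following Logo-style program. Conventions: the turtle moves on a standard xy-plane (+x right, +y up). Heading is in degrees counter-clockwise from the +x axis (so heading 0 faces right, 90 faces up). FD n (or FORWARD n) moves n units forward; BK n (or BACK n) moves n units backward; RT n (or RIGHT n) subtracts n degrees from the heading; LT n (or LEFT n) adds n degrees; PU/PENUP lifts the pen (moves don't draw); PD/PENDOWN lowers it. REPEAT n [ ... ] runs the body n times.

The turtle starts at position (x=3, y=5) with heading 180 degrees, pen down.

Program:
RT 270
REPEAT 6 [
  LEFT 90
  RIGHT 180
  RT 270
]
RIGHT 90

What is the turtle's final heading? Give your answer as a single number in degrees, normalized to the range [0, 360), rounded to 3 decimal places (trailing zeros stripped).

Executing turtle program step by step:
Start: pos=(3,5), heading=180, pen down
RT 270: heading 180 -> 270
REPEAT 6 [
  -- iteration 1/6 --
  LT 90: heading 270 -> 0
  RT 180: heading 0 -> 180
  RT 270: heading 180 -> 270
  -- iteration 2/6 --
  LT 90: heading 270 -> 0
  RT 180: heading 0 -> 180
  RT 270: heading 180 -> 270
  -- iteration 3/6 --
  LT 90: heading 270 -> 0
  RT 180: heading 0 -> 180
  RT 270: heading 180 -> 270
  -- iteration 4/6 --
  LT 90: heading 270 -> 0
  RT 180: heading 0 -> 180
  RT 270: heading 180 -> 270
  -- iteration 5/6 --
  LT 90: heading 270 -> 0
  RT 180: heading 0 -> 180
  RT 270: heading 180 -> 270
  -- iteration 6/6 --
  LT 90: heading 270 -> 0
  RT 180: heading 0 -> 180
  RT 270: heading 180 -> 270
]
RT 90: heading 270 -> 180
Final: pos=(3,5), heading=180, 0 segment(s) drawn

Answer: 180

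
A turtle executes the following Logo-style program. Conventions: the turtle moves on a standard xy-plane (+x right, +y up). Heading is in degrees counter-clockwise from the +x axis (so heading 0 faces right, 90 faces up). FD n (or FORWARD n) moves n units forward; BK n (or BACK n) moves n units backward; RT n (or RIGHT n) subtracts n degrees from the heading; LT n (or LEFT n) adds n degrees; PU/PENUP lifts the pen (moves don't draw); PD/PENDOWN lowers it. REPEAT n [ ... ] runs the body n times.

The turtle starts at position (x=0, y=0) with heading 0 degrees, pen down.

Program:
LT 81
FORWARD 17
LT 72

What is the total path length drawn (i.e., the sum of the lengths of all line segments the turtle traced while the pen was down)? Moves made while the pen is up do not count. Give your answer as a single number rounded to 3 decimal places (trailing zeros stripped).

Executing turtle program step by step:
Start: pos=(0,0), heading=0, pen down
LT 81: heading 0 -> 81
FD 17: (0,0) -> (2.659,16.791) [heading=81, draw]
LT 72: heading 81 -> 153
Final: pos=(2.659,16.791), heading=153, 1 segment(s) drawn

Segment lengths:
  seg 1: (0,0) -> (2.659,16.791), length = 17
Total = 17

Answer: 17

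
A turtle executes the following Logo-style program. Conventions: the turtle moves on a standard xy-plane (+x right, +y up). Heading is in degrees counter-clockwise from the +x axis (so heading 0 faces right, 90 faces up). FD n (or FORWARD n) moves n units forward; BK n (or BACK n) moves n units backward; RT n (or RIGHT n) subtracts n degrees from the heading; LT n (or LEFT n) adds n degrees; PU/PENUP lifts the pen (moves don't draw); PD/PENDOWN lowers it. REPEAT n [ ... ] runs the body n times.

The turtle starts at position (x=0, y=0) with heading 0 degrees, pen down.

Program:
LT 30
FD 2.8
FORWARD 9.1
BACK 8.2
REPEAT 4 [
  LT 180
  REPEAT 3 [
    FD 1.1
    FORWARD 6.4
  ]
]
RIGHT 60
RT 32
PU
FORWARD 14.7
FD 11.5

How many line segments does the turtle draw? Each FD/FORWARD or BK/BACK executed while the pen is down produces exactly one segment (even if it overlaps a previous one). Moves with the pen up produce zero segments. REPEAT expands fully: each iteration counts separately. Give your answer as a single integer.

Executing turtle program step by step:
Start: pos=(0,0), heading=0, pen down
LT 30: heading 0 -> 30
FD 2.8: (0,0) -> (2.425,1.4) [heading=30, draw]
FD 9.1: (2.425,1.4) -> (10.306,5.95) [heading=30, draw]
BK 8.2: (10.306,5.95) -> (3.204,1.85) [heading=30, draw]
REPEAT 4 [
  -- iteration 1/4 --
  LT 180: heading 30 -> 210
  REPEAT 3 [
    -- iteration 1/3 --
    FD 1.1: (3.204,1.85) -> (2.252,1.3) [heading=210, draw]
    FD 6.4: (2.252,1.3) -> (-3.291,-1.9) [heading=210, draw]
    -- iteration 2/3 --
    FD 1.1: (-3.291,-1.9) -> (-4.244,-2.45) [heading=210, draw]
    FD 6.4: (-4.244,-2.45) -> (-9.786,-5.65) [heading=210, draw]
    -- iteration 3/3 --
    FD 1.1: (-9.786,-5.65) -> (-10.739,-6.2) [heading=210, draw]
    FD 6.4: (-10.739,-6.2) -> (-16.281,-9.4) [heading=210, draw]
  ]
  -- iteration 2/4 --
  LT 180: heading 210 -> 30
  REPEAT 3 [
    -- iteration 1/3 --
    FD 1.1: (-16.281,-9.4) -> (-15.329,-8.85) [heading=30, draw]
    FD 6.4: (-15.329,-8.85) -> (-9.786,-5.65) [heading=30, draw]
    -- iteration 2/3 --
    FD 1.1: (-9.786,-5.65) -> (-8.833,-5.1) [heading=30, draw]
    FD 6.4: (-8.833,-5.1) -> (-3.291,-1.9) [heading=30, draw]
    -- iteration 3/3 --
    FD 1.1: (-3.291,-1.9) -> (-2.338,-1.35) [heading=30, draw]
    FD 6.4: (-2.338,-1.35) -> (3.204,1.85) [heading=30, draw]
  ]
  -- iteration 3/4 --
  LT 180: heading 30 -> 210
  REPEAT 3 [
    -- iteration 1/3 --
    FD 1.1: (3.204,1.85) -> (2.252,1.3) [heading=210, draw]
    FD 6.4: (2.252,1.3) -> (-3.291,-1.9) [heading=210, draw]
    -- iteration 2/3 --
    FD 1.1: (-3.291,-1.9) -> (-4.244,-2.45) [heading=210, draw]
    FD 6.4: (-4.244,-2.45) -> (-9.786,-5.65) [heading=210, draw]
    -- iteration 3/3 --
    FD 1.1: (-9.786,-5.65) -> (-10.739,-6.2) [heading=210, draw]
    FD 6.4: (-10.739,-6.2) -> (-16.281,-9.4) [heading=210, draw]
  ]
  -- iteration 4/4 --
  LT 180: heading 210 -> 30
  REPEAT 3 [
    -- iteration 1/3 --
    FD 1.1: (-16.281,-9.4) -> (-15.329,-8.85) [heading=30, draw]
    FD 6.4: (-15.329,-8.85) -> (-9.786,-5.65) [heading=30, draw]
    -- iteration 2/3 --
    FD 1.1: (-9.786,-5.65) -> (-8.833,-5.1) [heading=30, draw]
    FD 6.4: (-8.833,-5.1) -> (-3.291,-1.9) [heading=30, draw]
    -- iteration 3/3 --
    FD 1.1: (-3.291,-1.9) -> (-2.338,-1.35) [heading=30, draw]
    FD 6.4: (-2.338,-1.35) -> (3.204,1.85) [heading=30, draw]
  ]
]
RT 60: heading 30 -> 330
RT 32: heading 330 -> 298
PU: pen up
FD 14.7: (3.204,1.85) -> (10.106,-11.129) [heading=298, move]
FD 11.5: (10.106,-11.129) -> (15.504,-21.283) [heading=298, move]
Final: pos=(15.504,-21.283), heading=298, 27 segment(s) drawn
Segments drawn: 27

Answer: 27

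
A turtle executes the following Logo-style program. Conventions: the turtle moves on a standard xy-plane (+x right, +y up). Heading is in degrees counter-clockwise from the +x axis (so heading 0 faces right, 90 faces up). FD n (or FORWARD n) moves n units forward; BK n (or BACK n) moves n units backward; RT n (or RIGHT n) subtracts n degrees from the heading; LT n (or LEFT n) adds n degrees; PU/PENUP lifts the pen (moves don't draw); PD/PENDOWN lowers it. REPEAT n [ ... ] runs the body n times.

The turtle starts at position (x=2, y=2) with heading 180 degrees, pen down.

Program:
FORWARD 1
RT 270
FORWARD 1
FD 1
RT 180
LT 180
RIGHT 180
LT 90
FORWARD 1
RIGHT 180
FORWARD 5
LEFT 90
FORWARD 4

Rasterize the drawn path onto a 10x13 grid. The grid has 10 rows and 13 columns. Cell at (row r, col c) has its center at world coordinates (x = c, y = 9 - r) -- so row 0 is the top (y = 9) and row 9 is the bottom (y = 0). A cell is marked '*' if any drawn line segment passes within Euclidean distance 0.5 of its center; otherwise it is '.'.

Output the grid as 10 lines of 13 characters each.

Segment 0: (2,2) -> (1,2)
Segment 1: (1,2) -> (1,1)
Segment 2: (1,1) -> (1,0)
Segment 3: (1,0) -> (0,-0)
Segment 4: (0,-0) -> (5,0)
Segment 5: (5,0) -> (5,4)

Answer: .............
.............
.............
.............
.............
.....*.......
.....*.......
.**..*.......
.*...*.......
******.......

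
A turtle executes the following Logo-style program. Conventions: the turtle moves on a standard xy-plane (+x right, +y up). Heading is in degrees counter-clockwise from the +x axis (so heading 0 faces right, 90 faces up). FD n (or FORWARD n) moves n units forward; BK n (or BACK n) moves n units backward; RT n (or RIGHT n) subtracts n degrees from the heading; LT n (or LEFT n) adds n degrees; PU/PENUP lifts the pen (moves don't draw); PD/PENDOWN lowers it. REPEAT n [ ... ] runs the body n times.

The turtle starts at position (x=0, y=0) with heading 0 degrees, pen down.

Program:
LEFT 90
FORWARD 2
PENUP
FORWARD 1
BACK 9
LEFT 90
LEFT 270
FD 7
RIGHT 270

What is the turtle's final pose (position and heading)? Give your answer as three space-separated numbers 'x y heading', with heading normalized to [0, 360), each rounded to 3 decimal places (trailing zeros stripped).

Executing turtle program step by step:
Start: pos=(0,0), heading=0, pen down
LT 90: heading 0 -> 90
FD 2: (0,0) -> (0,2) [heading=90, draw]
PU: pen up
FD 1: (0,2) -> (0,3) [heading=90, move]
BK 9: (0,3) -> (0,-6) [heading=90, move]
LT 90: heading 90 -> 180
LT 270: heading 180 -> 90
FD 7: (0,-6) -> (0,1) [heading=90, move]
RT 270: heading 90 -> 180
Final: pos=(0,1), heading=180, 1 segment(s) drawn

Answer: 0 1 180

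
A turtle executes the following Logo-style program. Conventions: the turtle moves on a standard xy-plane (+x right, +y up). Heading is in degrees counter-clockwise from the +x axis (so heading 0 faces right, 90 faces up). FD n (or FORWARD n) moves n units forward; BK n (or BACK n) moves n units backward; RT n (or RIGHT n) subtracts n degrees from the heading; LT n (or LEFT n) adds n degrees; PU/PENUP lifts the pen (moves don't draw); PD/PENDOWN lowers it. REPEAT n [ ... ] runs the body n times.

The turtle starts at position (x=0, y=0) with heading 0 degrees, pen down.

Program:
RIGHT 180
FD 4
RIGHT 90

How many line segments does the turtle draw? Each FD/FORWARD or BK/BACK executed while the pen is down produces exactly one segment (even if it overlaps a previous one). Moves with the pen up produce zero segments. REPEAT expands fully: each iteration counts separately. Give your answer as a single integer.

Answer: 1

Derivation:
Executing turtle program step by step:
Start: pos=(0,0), heading=0, pen down
RT 180: heading 0 -> 180
FD 4: (0,0) -> (-4,0) [heading=180, draw]
RT 90: heading 180 -> 90
Final: pos=(-4,0), heading=90, 1 segment(s) drawn
Segments drawn: 1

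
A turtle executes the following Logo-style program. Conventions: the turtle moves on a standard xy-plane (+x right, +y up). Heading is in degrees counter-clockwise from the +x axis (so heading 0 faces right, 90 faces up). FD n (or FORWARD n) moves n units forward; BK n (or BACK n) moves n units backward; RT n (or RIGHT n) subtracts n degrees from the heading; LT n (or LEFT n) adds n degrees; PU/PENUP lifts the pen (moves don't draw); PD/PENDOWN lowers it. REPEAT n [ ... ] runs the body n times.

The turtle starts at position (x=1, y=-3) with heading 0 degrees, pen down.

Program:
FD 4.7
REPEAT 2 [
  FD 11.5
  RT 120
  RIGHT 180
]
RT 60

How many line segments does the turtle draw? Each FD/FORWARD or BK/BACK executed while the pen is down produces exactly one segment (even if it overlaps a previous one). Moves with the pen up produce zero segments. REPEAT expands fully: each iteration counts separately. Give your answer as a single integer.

Answer: 3

Derivation:
Executing turtle program step by step:
Start: pos=(1,-3), heading=0, pen down
FD 4.7: (1,-3) -> (5.7,-3) [heading=0, draw]
REPEAT 2 [
  -- iteration 1/2 --
  FD 11.5: (5.7,-3) -> (17.2,-3) [heading=0, draw]
  RT 120: heading 0 -> 240
  RT 180: heading 240 -> 60
  -- iteration 2/2 --
  FD 11.5: (17.2,-3) -> (22.95,6.959) [heading=60, draw]
  RT 120: heading 60 -> 300
  RT 180: heading 300 -> 120
]
RT 60: heading 120 -> 60
Final: pos=(22.95,6.959), heading=60, 3 segment(s) drawn
Segments drawn: 3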